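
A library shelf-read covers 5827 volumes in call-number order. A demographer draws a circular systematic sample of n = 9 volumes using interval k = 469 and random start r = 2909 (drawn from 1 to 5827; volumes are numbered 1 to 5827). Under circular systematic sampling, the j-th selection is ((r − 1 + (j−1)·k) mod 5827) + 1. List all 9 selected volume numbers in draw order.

2909, 3378, 3847, 4316, 4785, 5254, 5723, 365, 834

Selection 1: 2909
Selection 2: 2909 + 469 = 3378
Selection 3: 3378 + 469 = 3847
Selection 4: 3847 + 469 = 4316
Selection 5: 4316 + 469 = 4785
Selection 6: 4785 + 469 = 5254
Selection 7: 5254 + 469 = 5723
Selection 8: 5723 + 469 = 6192 → 6192 − 5827 = 365
Selection 9: 365 + 469 = 834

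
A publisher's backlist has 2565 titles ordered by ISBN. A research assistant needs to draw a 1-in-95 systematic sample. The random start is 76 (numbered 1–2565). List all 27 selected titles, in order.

76, 171, 266, 361, 456, 551, 646, 741, 836, 931, 1026, 1121, 1216, 1311, 1406, 1501, 1596, 1691, 1786, 1881, 1976, 2071, 2166, 2261, 2356, 2451, 2546

title 1: 76
title 2: 76 + 95 = 171
title 3: 171 + 95 = 266
title 4: 266 + 95 = 361
title 5: 361 + 95 = 456
title 6: 456 + 95 = 551
title 7: 551 + 95 = 646
title 8: 646 + 95 = 741
title 9: 741 + 95 = 836
title 10: 836 + 95 = 931
title 11: 931 + 95 = 1026
title 12: 1026 + 95 = 1121
title 13: 1121 + 95 = 1216
title 14: 1216 + 95 = 1311
title 15: 1311 + 95 = 1406
title 16: 1406 + 95 = 1501
title 17: 1501 + 95 = 1596
title 18: 1596 + 95 = 1691
title 19: 1691 + 95 = 1786
title 20: 1786 + 95 = 1881
title 21: 1881 + 95 = 1976
title 22: 1976 + 95 = 2071
title 23: 2071 + 95 = 2166
title 24: 2166 + 95 = 2261
title 25: 2261 + 95 = 2356
title 26: 2356 + 95 = 2451
title 27: 2451 + 95 = 2546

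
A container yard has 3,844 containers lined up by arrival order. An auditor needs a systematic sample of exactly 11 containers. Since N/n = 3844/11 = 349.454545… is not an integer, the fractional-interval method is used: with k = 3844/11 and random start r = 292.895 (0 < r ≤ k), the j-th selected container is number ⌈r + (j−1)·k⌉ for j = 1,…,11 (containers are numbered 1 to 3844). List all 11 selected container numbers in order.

j=1: r + 0k = 292.895 → ⌈·⌉ = 293
j=2: r + 1k = 642.349545… → ⌈·⌉ = 643
j=3: r + 2k = 991.804090… → ⌈·⌉ = 992
j=4: r + 3k = 1341.258636… → ⌈·⌉ = 1342
j=5: r + 4k = 1690.713181… → ⌈·⌉ = 1691
j=6: r + 5k = 2040.167727… → ⌈·⌉ = 2041
j=7: r + 6k = 2389.622272… → ⌈·⌉ = 2390
j=8: r + 7k = 2739.076818… → ⌈·⌉ = 2740
j=9: r + 8k = 3088.531363… → ⌈·⌉ = 3089
j=10: r + 9k = 3437.985909… → ⌈·⌉ = 3438
j=11: r + 10k = 3787.440454… → ⌈·⌉ = 3788

293, 643, 992, 1342, 1691, 2041, 2390, 2740, 3089, 3438, 3788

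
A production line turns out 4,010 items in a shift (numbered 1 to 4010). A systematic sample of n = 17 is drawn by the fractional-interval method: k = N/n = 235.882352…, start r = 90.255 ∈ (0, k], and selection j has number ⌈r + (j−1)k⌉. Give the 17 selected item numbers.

j=1: r + 0k = 90.255 → ⌈·⌉ = 91
j=2: r + 1k = 326.137352… → ⌈·⌉ = 327
j=3: r + 2k = 562.019705… → ⌈·⌉ = 563
j=4: r + 3k = 797.902058… → ⌈·⌉ = 798
j=5: r + 4k = 1033.784411… → ⌈·⌉ = 1034
j=6: r + 5k = 1269.666764… → ⌈·⌉ = 1270
j=7: r + 6k = 1505.549117… → ⌈·⌉ = 1506
j=8: r + 7k = 1741.431470… → ⌈·⌉ = 1742
j=9: r + 8k = 1977.313823… → ⌈·⌉ = 1978
j=10: r + 9k = 2213.196176… → ⌈·⌉ = 2214
j=11: r + 10k = 2449.078529… → ⌈·⌉ = 2450
j=12: r + 11k = 2684.960882… → ⌈·⌉ = 2685
j=13: r + 12k = 2920.843235… → ⌈·⌉ = 2921
j=14: r + 13k = 3156.725588… → ⌈·⌉ = 3157
j=15: r + 14k = 3392.607941… → ⌈·⌉ = 3393
j=16: r + 15k = 3628.490294… → ⌈·⌉ = 3629
j=17: r + 16k = 3864.372647… → ⌈·⌉ = 3865

91, 327, 563, 798, 1034, 1270, 1506, 1742, 1978, 2214, 2450, 2685, 2921, 3157, 3393, 3629, 3865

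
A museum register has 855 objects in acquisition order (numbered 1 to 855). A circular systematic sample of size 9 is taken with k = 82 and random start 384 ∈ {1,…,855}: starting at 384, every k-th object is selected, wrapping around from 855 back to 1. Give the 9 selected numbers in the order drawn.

Selection 1: 384
Selection 2: 384 + 82 = 466
Selection 3: 466 + 82 = 548
Selection 4: 548 + 82 = 630
Selection 5: 630 + 82 = 712
Selection 6: 712 + 82 = 794
Selection 7: 794 + 82 = 876 → 876 − 855 = 21
Selection 8: 21 + 82 = 103
Selection 9: 103 + 82 = 185

384, 466, 548, 630, 712, 794, 21, 103, 185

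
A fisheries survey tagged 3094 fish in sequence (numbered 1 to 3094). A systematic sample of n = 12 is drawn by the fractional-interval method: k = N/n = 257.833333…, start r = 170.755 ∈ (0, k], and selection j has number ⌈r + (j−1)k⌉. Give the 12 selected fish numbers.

j=1: r + 0k = 170.755 → ⌈·⌉ = 171
j=2: r + 1k = 428.588333… → ⌈·⌉ = 429
j=3: r + 2k = 686.421666… → ⌈·⌉ = 687
j=4: r + 3k = 944.255 → ⌈·⌉ = 945
j=5: r + 4k = 1202.088333… → ⌈·⌉ = 1203
j=6: r + 5k = 1459.921666… → ⌈·⌉ = 1460
j=7: r + 6k = 1717.755 → ⌈·⌉ = 1718
j=8: r + 7k = 1975.588333… → ⌈·⌉ = 1976
j=9: r + 8k = 2233.421666… → ⌈·⌉ = 2234
j=10: r + 9k = 2491.255 → ⌈·⌉ = 2492
j=11: r + 10k = 2749.088333… → ⌈·⌉ = 2750
j=12: r + 11k = 3006.921666… → ⌈·⌉ = 3007

171, 429, 687, 945, 1203, 1460, 1718, 1976, 2234, 2492, 2750, 3007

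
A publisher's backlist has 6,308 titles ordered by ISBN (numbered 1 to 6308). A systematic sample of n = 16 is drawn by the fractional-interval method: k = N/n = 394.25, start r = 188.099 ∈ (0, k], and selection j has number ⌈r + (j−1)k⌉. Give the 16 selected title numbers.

189, 583, 977, 1371, 1766, 2160, 2554, 2948, 3343, 3737, 4131, 4525, 4920, 5314, 5708, 6102

j=1: r + 0k = 188.099 → ⌈·⌉ = 189
j=2: r + 1k = 582.349 → ⌈·⌉ = 583
j=3: r + 2k = 976.599 → ⌈·⌉ = 977
j=4: r + 3k = 1370.849 → ⌈·⌉ = 1371
j=5: r + 4k = 1765.099 → ⌈·⌉ = 1766
j=6: r + 5k = 2159.349 → ⌈·⌉ = 2160
j=7: r + 6k = 2553.599 → ⌈·⌉ = 2554
j=8: r + 7k = 2947.849 → ⌈·⌉ = 2948
j=9: r + 8k = 3342.099 → ⌈·⌉ = 3343
j=10: r + 9k = 3736.349 → ⌈·⌉ = 3737
j=11: r + 10k = 4130.599 → ⌈·⌉ = 4131
j=12: r + 11k = 4524.849 → ⌈·⌉ = 4525
j=13: r + 12k = 4919.099 → ⌈·⌉ = 4920
j=14: r + 13k = 5313.349 → ⌈·⌉ = 5314
j=15: r + 14k = 5707.599 → ⌈·⌉ = 5708
j=16: r + 15k = 6101.849 → ⌈·⌉ = 6102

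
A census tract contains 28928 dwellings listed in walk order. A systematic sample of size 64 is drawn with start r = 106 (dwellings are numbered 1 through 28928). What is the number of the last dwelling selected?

k = 28928/64 = 452
64th selection = r + (64−1)·k = 106 + 63×452 = 106 + 28476 = 28582

28582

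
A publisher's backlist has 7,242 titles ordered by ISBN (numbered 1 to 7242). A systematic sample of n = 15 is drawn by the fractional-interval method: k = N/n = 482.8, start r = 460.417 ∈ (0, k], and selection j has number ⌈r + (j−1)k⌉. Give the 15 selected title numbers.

461, 944, 1427, 1909, 2392, 2875, 3358, 3841, 4323, 4806, 5289, 5772, 6255, 6737, 7220

j=1: r + 0k = 460.417 → ⌈·⌉ = 461
j=2: r + 1k = 943.217 → ⌈·⌉ = 944
j=3: r + 2k = 1426.017 → ⌈·⌉ = 1427
j=4: r + 3k = 1908.817 → ⌈·⌉ = 1909
j=5: r + 4k = 2391.617 → ⌈·⌉ = 2392
j=6: r + 5k = 2874.417 → ⌈·⌉ = 2875
j=7: r + 6k = 3357.217 → ⌈·⌉ = 3358
j=8: r + 7k = 3840.017 → ⌈·⌉ = 3841
j=9: r + 8k = 4322.817 → ⌈·⌉ = 4323
j=10: r + 9k = 4805.617 → ⌈·⌉ = 4806
j=11: r + 10k = 5288.417 → ⌈·⌉ = 5289
j=12: r + 11k = 5771.217 → ⌈·⌉ = 5772
j=13: r + 12k = 6254.017 → ⌈·⌉ = 6255
j=14: r + 13k = 6736.817 → ⌈·⌉ = 6737
j=15: r + 14k = 7219.617 → ⌈·⌉ = 7220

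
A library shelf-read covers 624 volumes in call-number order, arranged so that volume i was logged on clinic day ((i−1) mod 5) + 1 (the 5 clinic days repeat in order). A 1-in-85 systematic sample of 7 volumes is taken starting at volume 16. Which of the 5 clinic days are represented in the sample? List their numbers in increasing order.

Consecutive selections differ by k = 85, so their clinic day numbers differ by 85 mod 5 = 0.
gcd(85, 5) = 5, so the sample visits 5/5 = 1 distinct residues mod 5.
Start 16 is clinic day 1; the clinic days hit are 1.

1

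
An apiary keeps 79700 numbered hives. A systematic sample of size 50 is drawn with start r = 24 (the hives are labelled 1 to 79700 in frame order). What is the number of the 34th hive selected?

52626

k = 79700/50 = 1594
34th selection = r + (34−1)·k = 24 + 33×1594 = 24 + 52602 = 52626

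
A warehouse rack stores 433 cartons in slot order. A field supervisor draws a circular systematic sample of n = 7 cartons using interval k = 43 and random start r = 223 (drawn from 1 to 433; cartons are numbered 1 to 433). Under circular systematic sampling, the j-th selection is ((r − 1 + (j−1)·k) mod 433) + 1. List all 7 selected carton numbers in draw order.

Selection 1: 223
Selection 2: 223 + 43 = 266
Selection 3: 266 + 43 = 309
Selection 4: 309 + 43 = 352
Selection 5: 352 + 43 = 395
Selection 6: 395 + 43 = 438 → 438 − 433 = 5
Selection 7: 5 + 43 = 48

223, 266, 309, 352, 395, 5, 48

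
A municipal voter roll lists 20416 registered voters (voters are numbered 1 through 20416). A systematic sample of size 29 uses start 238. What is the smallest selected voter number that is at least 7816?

k = 20416/29 = 704
Steps past start: ⌈(7816 − 238)/704⌉ = ⌈7578/704⌉ = 11
Selected voter: 238 + 11×704 = 7982

7982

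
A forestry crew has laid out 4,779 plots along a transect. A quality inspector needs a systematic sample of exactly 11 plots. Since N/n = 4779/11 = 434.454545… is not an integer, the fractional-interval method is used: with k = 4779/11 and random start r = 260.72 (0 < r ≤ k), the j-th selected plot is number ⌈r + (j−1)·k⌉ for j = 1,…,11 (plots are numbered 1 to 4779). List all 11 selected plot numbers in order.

261, 696, 1130, 1565, 1999, 2433, 2868, 3302, 3737, 4171, 4606

j=1: r + 0k = 260.72 → ⌈·⌉ = 261
j=2: r + 1k = 695.174545… → ⌈·⌉ = 696
j=3: r + 2k = 1129.629090… → ⌈·⌉ = 1130
j=4: r + 3k = 1564.083636… → ⌈·⌉ = 1565
j=5: r + 4k = 1998.538181… → ⌈·⌉ = 1999
j=6: r + 5k = 2432.992727… → ⌈·⌉ = 2433
j=7: r + 6k = 2867.447272… → ⌈·⌉ = 2868
j=8: r + 7k = 3301.901818… → ⌈·⌉ = 3302
j=9: r + 8k = 3736.356363… → ⌈·⌉ = 3737
j=10: r + 9k = 4170.810909… → ⌈·⌉ = 4171
j=11: r + 10k = 4605.265454… → ⌈·⌉ = 4606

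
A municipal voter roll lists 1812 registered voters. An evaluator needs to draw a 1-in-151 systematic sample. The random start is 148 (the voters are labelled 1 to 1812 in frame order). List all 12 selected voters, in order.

148, 299, 450, 601, 752, 903, 1054, 1205, 1356, 1507, 1658, 1809

voter 1: 148
voter 2: 148 + 151 = 299
voter 3: 299 + 151 = 450
voter 4: 450 + 151 = 601
voter 5: 601 + 151 = 752
voter 6: 752 + 151 = 903
voter 7: 903 + 151 = 1054
voter 8: 1054 + 151 = 1205
voter 9: 1205 + 151 = 1356
voter 10: 1356 + 151 = 1507
voter 11: 1507 + 151 = 1658
voter 12: 1658 + 151 = 1809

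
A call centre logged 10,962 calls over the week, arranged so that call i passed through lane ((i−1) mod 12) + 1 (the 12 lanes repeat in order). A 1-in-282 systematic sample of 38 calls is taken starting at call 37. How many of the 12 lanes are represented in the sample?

2

Consecutive selections differ by k = 282, so their lane numbers differ by 282 mod 12 = 6.
gcd(282, 12) = 6, so the sample visits 12/6 = 2 distinct residues mod 12.
Start 37 is lane 1; the lanes hit are 1, 7.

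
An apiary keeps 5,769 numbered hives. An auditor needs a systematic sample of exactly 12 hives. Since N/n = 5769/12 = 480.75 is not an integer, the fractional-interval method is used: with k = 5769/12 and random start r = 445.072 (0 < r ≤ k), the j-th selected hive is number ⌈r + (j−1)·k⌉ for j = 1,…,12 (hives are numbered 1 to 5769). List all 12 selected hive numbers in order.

446, 926, 1407, 1888, 2369, 2849, 3330, 3811, 4292, 4772, 5253, 5734

j=1: r + 0k = 445.072 → ⌈·⌉ = 446
j=2: r + 1k = 925.822 → ⌈·⌉ = 926
j=3: r + 2k = 1406.572 → ⌈·⌉ = 1407
j=4: r + 3k = 1887.322 → ⌈·⌉ = 1888
j=5: r + 4k = 2368.072 → ⌈·⌉ = 2369
j=6: r + 5k = 2848.822 → ⌈·⌉ = 2849
j=7: r + 6k = 3329.572 → ⌈·⌉ = 3330
j=8: r + 7k = 3810.322 → ⌈·⌉ = 3811
j=9: r + 8k = 4291.072 → ⌈·⌉ = 4292
j=10: r + 9k = 4771.822 → ⌈·⌉ = 4772
j=11: r + 10k = 5252.572 → ⌈·⌉ = 5253
j=12: r + 11k = 5733.322 → ⌈·⌉ = 5734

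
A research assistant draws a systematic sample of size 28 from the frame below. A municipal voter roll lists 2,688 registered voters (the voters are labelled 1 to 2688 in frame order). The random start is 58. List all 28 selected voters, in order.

58, 154, 250, 346, 442, 538, 634, 730, 826, 922, 1018, 1114, 1210, 1306, 1402, 1498, 1594, 1690, 1786, 1882, 1978, 2074, 2170, 2266, 2362, 2458, 2554, 2650

k = N/n = 2688/28 = 96
voter 1: 58
voter 2: 58 + 96 = 154
voter 3: 154 + 96 = 250
voter 4: 250 + 96 = 346
voter 5: 346 + 96 = 442
voter 6: 442 + 96 = 538
voter 7: 538 + 96 = 634
voter 8: 634 + 96 = 730
voter 9: 730 + 96 = 826
voter 10: 826 + 96 = 922
voter 11: 922 + 96 = 1018
voter 12: 1018 + 96 = 1114
voter 13: 1114 + 96 = 1210
voter 14: 1210 + 96 = 1306
voter 15: 1306 + 96 = 1402
voter 16: 1402 + 96 = 1498
voter 17: 1498 + 96 = 1594
voter 18: 1594 + 96 = 1690
voter 19: 1690 + 96 = 1786
voter 20: 1786 + 96 = 1882
voter 21: 1882 + 96 = 1978
voter 22: 1978 + 96 = 2074
voter 23: 2074 + 96 = 2170
voter 24: 2170 + 96 = 2266
voter 25: 2266 + 96 = 2362
voter 26: 2362 + 96 = 2458
voter 27: 2458 + 96 = 2554
voter 28: 2554 + 96 = 2650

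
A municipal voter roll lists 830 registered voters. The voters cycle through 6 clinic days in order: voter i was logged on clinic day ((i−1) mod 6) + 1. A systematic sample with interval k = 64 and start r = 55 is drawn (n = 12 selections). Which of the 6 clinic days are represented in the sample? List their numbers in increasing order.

1, 3, 5

Consecutive selections differ by k = 64, so their clinic day numbers differ by 64 mod 6 = 4.
gcd(64, 6) = 2, so the sample visits 6/2 = 3 distinct residues mod 6.
Start 55 is clinic day 1; the clinic days hit are 1, 3, 5.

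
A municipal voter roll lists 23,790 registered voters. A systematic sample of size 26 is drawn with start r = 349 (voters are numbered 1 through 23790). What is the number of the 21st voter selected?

18649

k = 23790/26 = 915
21st selection = r + (21−1)·k = 349 + 20×915 = 349 + 18300 = 18649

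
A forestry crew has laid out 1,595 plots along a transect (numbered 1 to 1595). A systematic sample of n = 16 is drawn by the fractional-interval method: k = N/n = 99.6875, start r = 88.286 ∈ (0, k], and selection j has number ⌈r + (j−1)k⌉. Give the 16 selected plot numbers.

j=1: r + 0k = 88.286 → ⌈·⌉ = 89
j=2: r + 1k = 187.9735 → ⌈·⌉ = 188
j=3: r + 2k = 287.661 → ⌈·⌉ = 288
j=4: r + 3k = 387.3485 → ⌈·⌉ = 388
j=5: r + 4k = 487.036 → ⌈·⌉ = 488
j=6: r + 5k = 586.7235 → ⌈·⌉ = 587
j=7: r + 6k = 686.411 → ⌈·⌉ = 687
j=8: r + 7k = 786.0985 → ⌈·⌉ = 787
j=9: r + 8k = 885.786 → ⌈·⌉ = 886
j=10: r + 9k = 985.4735 → ⌈·⌉ = 986
j=11: r + 10k = 1085.161 → ⌈·⌉ = 1086
j=12: r + 11k = 1184.8485 → ⌈·⌉ = 1185
j=13: r + 12k = 1284.536 → ⌈·⌉ = 1285
j=14: r + 13k = 1384.2235 → ⌈·⌉ = 1385
j=15: r + 14k = 1483.911 → ⌈·⌉ = 1484
j=16: r + 15k = 1583.5985 → ⌈·⌉ = 1584

89, 188, 288, 388, 488, 587, 687, 787, 886, 986, 1086, 1185, 1285, 1385, 1484, 1584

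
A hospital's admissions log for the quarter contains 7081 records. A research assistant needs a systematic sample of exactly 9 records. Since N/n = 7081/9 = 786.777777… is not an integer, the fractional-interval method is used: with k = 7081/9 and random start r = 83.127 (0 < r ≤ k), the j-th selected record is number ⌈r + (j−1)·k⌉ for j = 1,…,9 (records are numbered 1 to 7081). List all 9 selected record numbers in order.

84, 870, 1657, 2444, 3231, 4018, 4804, 5591, 6378

j=1: r + 0k = 83.127 → ⌈·⌉ = 84
j=2: r + 1k = 869.904777… → ⌈·⌉ = 870
j=3: r + 2k = 1656.682555… → ⌈·⌉ = 1657
j=4: r + 3k = 2443.460333… → ⌈·⌉ = 2444
j=5: r + 4k = 3230.238111… → ⌈·⌉ = 3231
j=6: r + 5k = 4017.015888… → ⌈·⌉ = 4018
j=7: r + 6k = 4803.793666… → ⌈·⌉ = 4804
j=8: r + 7k = 5590.571444… → ⌈·⌉ = 5591
j=9: r + 8k = 6377.349222… → ⌈·⌉ = 6378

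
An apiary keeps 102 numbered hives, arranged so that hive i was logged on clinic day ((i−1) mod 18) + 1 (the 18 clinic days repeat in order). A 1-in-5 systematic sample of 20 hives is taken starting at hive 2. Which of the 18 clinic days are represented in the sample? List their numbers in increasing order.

1, 2, 3, 4, 5, 6, 7, 8, 9, 10, 11, 12, 13, 14, 15, 16, 17, 18

Consecutive selections differ by k = 5, so their clinic day numbers differ by 5 mod 18 = 5.
gcd(5, 18) = 1, so the sample visits 18/1 = 18 distinct residues mod 18.
Start 2 is clinic day 2; the clinic days hit are 1, 2, 3, 4, 5, 6, 7, 8, 9, 10, 11, 12, 13, 14, 15, 16, 17, 18.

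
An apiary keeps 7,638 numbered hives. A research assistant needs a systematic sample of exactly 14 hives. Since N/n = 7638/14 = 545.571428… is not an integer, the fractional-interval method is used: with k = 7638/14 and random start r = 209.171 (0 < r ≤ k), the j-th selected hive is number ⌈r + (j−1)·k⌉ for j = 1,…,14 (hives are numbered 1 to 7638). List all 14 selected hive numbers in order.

210, 755, 1301, 1846, 2392, 2938, 3483, 4029, 4574, 5120, 5665, 6211, 6757, 7302

j=1: r + 0k = 209.171 → ⌈·⌉ = 210
j=2: r + 1k = 754.742428… → ⌈·⌉ = 755
j=3: r + 2k = 1300.313857… → ⌈·⌉ = 1301
j=4: r + 3k = 1845.885285… → ⌈·⌉ = 1846
j=5: r + 4k = 2391.456714… → ⌈·⌉ = 2392
j=6: r + 5k = 2937.028142… → ⌈·⌉ = 2938
j=7: r + 6k = 3482.599571… → ⌈·⌉ = 3483
j=8: r + 7k = 4028.171 → ⌈·⌉ = 4029
j=9: r + 8k = 4573.742428… → ⌈·⌉ = 4574
j=10: r + 9k = 5119.313857… → ⌈·⌉ = 5120
j=11: r + 10k = 5664.885285… → ⌈·⌉ = 5665
j=12: r + 11k = 6210.456714… → ⌈·⌉ = 6211
j=13: r + 12k = 6756.028142… → ⌈·⌉ = 6757
j=14: r + 13k = 7301.599571… → ⌈·⌉ = 7302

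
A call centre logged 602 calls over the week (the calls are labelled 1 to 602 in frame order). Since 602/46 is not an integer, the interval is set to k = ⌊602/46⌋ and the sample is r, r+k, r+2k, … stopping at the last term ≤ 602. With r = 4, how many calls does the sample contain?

k = ⌊602/46⌋ = 13
Achieved size = ⌊(602 − 4)/13⌋ + 1 = ⌊598/13⌋ + 1 = 46 + 1 = 47
(last selection: 4 + 46×13 = 602 ≤ 602; next would be 615 > 602)

47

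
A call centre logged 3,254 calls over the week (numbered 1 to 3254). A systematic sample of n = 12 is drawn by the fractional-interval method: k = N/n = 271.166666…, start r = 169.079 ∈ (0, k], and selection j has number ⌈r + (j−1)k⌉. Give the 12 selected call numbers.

j=1: r + 0k = 169.079 → ⌈·⌉ = 170
j=2: r + 1k = 440.245666… → ⌈·⌉ = 441
j=3: r + 2k = 711.412333… → ⌈·⌉ = 712
j=4: r + 3k = 982.579 → ⌈·⌉ = 983
j=5: r + 4k = 1253.745666… → ⌈·⌉ = 1254
j=6: r + 5k = 1524.912333… → ⌈·⌉ = 1525
j=7: r + 6k = 1796.079 → ⌈·⌉ = 1797
j=8: r + 7k = 2067.245666… → ⌈·⌉ = 2068
j=9: r + 8k = 2338.412333… → ⌈·⌉ = 2339
j=10: r + 9k = 2609.579 → ⌈·⌉ = 2610
j=11: r + 10k = 2880.745666… → ⌈·⌉ = 2881
j=12: r + 11k = 3151.912333… → ⌈·⌉ = 3152

170, 441, 712, 983, 1254, 1525, 1797, 2068, 2339, 2610, 2881, 3152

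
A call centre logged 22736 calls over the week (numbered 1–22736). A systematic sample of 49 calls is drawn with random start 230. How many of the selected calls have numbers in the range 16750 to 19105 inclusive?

5

k = 22736/49 = 464
First selection ≥ 16750: 230 + ⌈(16750−230)/464⌉·464 = 230 + 36×464 = 16934
Last selection ≤ 19105: 230 + ⌊(19105−230)/464⌋·464 = 230 + 40×464 = 18790
Count = 40 − 36 + 1 = 5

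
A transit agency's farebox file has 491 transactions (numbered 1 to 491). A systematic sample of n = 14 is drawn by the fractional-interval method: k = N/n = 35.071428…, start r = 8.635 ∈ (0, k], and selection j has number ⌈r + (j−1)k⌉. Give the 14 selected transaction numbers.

9, 44, 79, 114, 149, 184, 220, 255, 290, 325, 360, 395, 430, 465

j=1: r + 0k = 8.635 → ⌈·⌉ = 9
j=2: r + 1k = 43.706428… → ⌈·⌉ = 44
j=3: r + 2k = 78.777857… → ⌈·⌉ = 79
j=4: r + 3k = 113.849285… → ⌈·⌉ = 114
j=5: r + 4k = 148.920714… → ⌈·⌉ = 149
j=6: r + 5k = 183.992142… → ⌈·⌉ = 184
j=7: r + 6k = 219.063571… → ⌈·⌉ = 220
j=8: r + 7k = 254.135 → ⌈·⌉ = 255
j=9: r + 8k = 289.206428… → ⌈·⌉ = 290
j=10: r + 9k = 324.277857… → ⌈·⌉ = 325
j=11: r + 10k = 359.349285… → ⌈·⌉ = 360
j=12: r + 11k = 394.420714… → ⌈·⌉ = 395
j=13: r + 12k = 429.492142… → ⌈·⌉ = 430
j=14: r + 13k = 464.563571… → ⌈·⌉ = 465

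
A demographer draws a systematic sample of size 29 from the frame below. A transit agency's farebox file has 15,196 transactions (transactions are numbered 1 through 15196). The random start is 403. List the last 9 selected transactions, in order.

k = N/n = 15196/29 = 524
21st selection = 403 + 20×524 = 10883
22nd: 10883 + 524 = 11407
23rd: 11407 + 524 = 11931
24th: 11931 + 524 = 12455
25th: 12455 + 524 = 12979
26th: 12979 + 524 = 13503
27th: 13503 + 524 = 14027
28th: 14027 + 524 = 14551
29th: 14551 + 524 = 15075

10883, 11407, 11931, 12455, 12979, 13503, 14027, 14551, 15075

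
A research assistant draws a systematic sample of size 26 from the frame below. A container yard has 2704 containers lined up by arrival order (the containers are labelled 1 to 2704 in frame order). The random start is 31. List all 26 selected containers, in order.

31, 135, 239, 343, 447, 551, 655, 759, 863, 967, 1071, 1175, 1279, 1383, 1487, 1591, 1695, 1799, 1903, 2007, 2111, 2215, 2319, 2423, 2527, 2631

k = N/n = 2704/26 = 104
container 1: 31
container 2: 31 + 104 = 135
container 3: 135 + 104 = 239
container 4: 239 + 104 = 343
container 5: 343 + 104 = 447
container 6: 447 + 104 = 551
container 7: 551 + 104 = 655
container 8: 655 + 104 = 759
container 9: 759 + 104 = 863
container 10: 863 + 104 = 967
container 11: 967 + 104 = 1071
container 12: 1071 + 104 = 1175
container 13: 1175 + 104 = 1279
container 14: 1279 + 104 = 1383
container 15: 1383 + 104 = 1487
container 16: 1487 + 104 = 1591
container 17: 1591 + 104 = 1695
container 18: 1695 + 104 = 1799
container 19: 1799 + 104 = 1903
container 20: 1903 + 104 = 2007
container 21: 2007 + 104 = 2111
container 22: 2111 + 104 = 2215
container 23: 2215 + 104 = 2319
container 24: 2319 + 104 = 2423
container 25: 2423 + 104 = 2527
container 26: 2527 + 104 = 2631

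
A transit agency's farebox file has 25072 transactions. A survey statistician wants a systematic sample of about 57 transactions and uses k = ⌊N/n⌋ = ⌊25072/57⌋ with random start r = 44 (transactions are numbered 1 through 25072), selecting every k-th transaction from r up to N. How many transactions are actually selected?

k = ⌊25072/57⌋ = 439
Achieved size = ⌊(25072 − 44)/439⌋ + 1 = ⌊25028/439⌋ + 1 = 57 + 1 = 58
(last selection: 44 + 57×439 = 25067 ≤ 25072; next would be 25506 > 25072)

58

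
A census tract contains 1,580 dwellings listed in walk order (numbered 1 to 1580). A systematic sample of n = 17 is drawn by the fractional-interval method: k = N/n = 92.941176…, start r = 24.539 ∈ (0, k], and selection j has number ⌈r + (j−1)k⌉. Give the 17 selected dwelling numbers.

j=1: r + 0k = 24.539 → ⌈·⌉ = 25
j=2: r + 1k = 117.480176… → ⌈·⌉ = 118
j=3: r + 2k = 210.421352… → ⌈·⌉ = 211
j=4: r + 3k = 303.362529… → ⌈·⌉ = 304
j=5: r + 4k = 396.303705… → ⌈·⌉ = 397
j=6: r + 5k = 489.244882… → ⌈·⌉ = 490
j=7: r + 6k = 582.186058… → ⌈·⌉ = 583
j=8: r + 7k = 675.127235… → ⌈·⌉ = 676
j=9: r + 8k = 768.068411… → ⌈·⌉ = 769
j=10: r + 9k = 861.009588… → ⌈·⌉ = 862
j=11: r + 10k = 953.950764… → ⌈·⌉ = 954
j=12: r + 11k = 1046.891941… → ⌈·⌉ = 1047
j=13: r + 12k = 1139.833117… → ⌈·⌉ = 1140
j=14: r + 13k = 1232.774294… → ⌈·⌉ = 1233
j=15: r + 14k = 1325.715470… → ⌈·⌉ = 1326
j=16: r + 15k = 1418.656647… → ⌈·⌉ = 1419
j=17: r + 16k = 1511.597823… → ⌈·⌉ = 1512

25, 118, 211, 304, 397, 490, 583, 676, 769, 862, 954, 1047, 1140, 1233, 1326, 1419, 1512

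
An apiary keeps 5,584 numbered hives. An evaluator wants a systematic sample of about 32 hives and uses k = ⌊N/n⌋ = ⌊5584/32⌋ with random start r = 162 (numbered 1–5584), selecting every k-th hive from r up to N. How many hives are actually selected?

k = ⌊5584/32⌋ = 174
Achieved size = ⌊(5584 − 162)/174⌋ + 1 = ⌊5422/174⌋ + 1 = 31 + 1 = 32
(last selection: 162 + 31×174 = 5556 ≤ 5584; next would be 5730 > 5584)

32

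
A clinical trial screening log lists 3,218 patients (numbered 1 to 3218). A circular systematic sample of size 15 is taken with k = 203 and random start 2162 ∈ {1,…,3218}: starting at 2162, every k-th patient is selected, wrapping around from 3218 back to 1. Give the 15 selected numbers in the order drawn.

2162, 2365, 2568, 2771, 2974, 3177, 162, 365, 568, 771, 974, 1177, 1380, 1583, 1786

Selection 1: 2162
Selection 2: 2162 + 203 = 2365
Selection 3: 2365 + 203 = 2568
Selection 4: 2568 + 203 = 2771
Selection 5: 2771 + 203 = 2974
Selection 6: 2974 + 203 = 3177
Selection 7: 3177 + 203 = 3380 → 3380 − 3218 = 162
Selection 8: 162 + 203 = 365
Selection 9: 365 + 203 = 568
Selection 10: 568 + 203 = 771
Selection 11: 771 + 203 = 974
Selection 12: 974 + 203 = 1177
Selection 13: 1177 + 203 = 1380
Selection 14: 1380 + 203 = 1583
Selection 15: 1583 + 203 = 1786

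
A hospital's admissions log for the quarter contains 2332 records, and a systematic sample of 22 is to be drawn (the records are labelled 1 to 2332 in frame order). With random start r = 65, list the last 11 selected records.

1231, 1337, 1443, 1549, 1655, 1761, 1867, 1973, 2079, 2185, 2291

k = N/n = 2332/22 = 106
12th selection = 65 + 11×106 = 1231
13th: 1231 + 106 = 1337
14th: 1337 + 106 = 1443
15th: 1443 + 106 = 1549
16th: 1549 + 106 = 1655
17th: 1655 + 106 = 1761
18th: 1761 + 106 = 1867
19th: 1867 + 106 = 1973
20th: 1973 + 106 = 2079
21st: 2079 + 106 = 2185
22nd: 2185 + 106 = 2291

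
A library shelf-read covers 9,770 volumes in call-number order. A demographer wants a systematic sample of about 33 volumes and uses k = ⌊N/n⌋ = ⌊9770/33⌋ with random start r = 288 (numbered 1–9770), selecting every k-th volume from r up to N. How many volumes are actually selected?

33

k = ⌊9770/33⌋ = 296
Achieved size = ⌊(9770 − 288)/296⌋ + 1 = ⌊9482/296⌋ + 1 = 32 + 1 = 33
(last selection: 288 + 32×296 = 9760 ≤ 9770; next would be 10056 > 9770)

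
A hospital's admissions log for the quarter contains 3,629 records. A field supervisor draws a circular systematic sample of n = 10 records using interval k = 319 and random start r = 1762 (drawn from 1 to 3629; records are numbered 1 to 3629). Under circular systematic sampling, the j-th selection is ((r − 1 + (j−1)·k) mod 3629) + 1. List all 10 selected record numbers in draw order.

1762, 2081, 2400, 2719, 3038, 3357, 47, 366, 685, 1004

Selection 1: 1762
Selection 2: 1762 + 319 = 2081
Selection 3: 2081 + 319 = 2400
Selection 4: 2400 + 319 = 2719
Selection 5: 2719 + 319 = 3038
Selection 6: 3038 + 319 = 3357
Selection 7: 3357 + 319 = 3676 → 3676 − 3629 = 47
Selection 8: 47 + 319 = 366
Selection 9: 366 + 319 = 685
Selection 10: 685 + 319 = 1004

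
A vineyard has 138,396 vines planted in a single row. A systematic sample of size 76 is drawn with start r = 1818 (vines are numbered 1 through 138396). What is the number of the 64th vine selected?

k = 138396/76 = 1821
64th selection = r + (64−1)·k = 1818 + 63×1821 = 1818 + 114723 = 116541

116541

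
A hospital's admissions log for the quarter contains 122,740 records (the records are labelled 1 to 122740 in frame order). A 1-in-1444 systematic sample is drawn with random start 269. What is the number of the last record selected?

121565

k = 1444
85th selection = r + (85−1)·k = 269 + 84×1444 = 269 + 121296 = 121565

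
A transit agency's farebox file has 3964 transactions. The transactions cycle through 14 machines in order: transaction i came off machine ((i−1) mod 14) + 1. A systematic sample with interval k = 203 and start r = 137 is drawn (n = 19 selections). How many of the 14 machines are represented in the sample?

2

Consecutive selections differ by k = 203, so their machine numbers differ by 203 mod 14 = 7.
gcd(203, 14) = 7, so the sample visits 14/7 = 2 distinct residues mod 14.
Start 137 is machine 11; the machines hit are 4, 11.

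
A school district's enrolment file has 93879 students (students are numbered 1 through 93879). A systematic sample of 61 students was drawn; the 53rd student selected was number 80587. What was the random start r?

k = 93879/61 = 1539
r = 80587 − (53−1)×1539 = 80587 − 80028 = 559

559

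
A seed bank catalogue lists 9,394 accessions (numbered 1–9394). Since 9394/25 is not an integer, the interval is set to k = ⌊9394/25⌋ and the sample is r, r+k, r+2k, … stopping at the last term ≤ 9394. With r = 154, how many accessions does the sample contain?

25

k = ⌊9394/25⌋ = 375
Achieved size = ⌊(9394 − 154)/375⌋ + 1 = ⌊9240/375⌋ + 1 = 24 + 1 = 25
(last selection: 154 + 24×375 = 9154 ≤ 9394; next would be 9529 > 9394)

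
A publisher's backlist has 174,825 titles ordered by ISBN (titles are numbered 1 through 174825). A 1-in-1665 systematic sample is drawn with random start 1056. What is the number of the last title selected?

k = 1665
105th selection = r + (105−1)·k = 1056 + 104×1665 = 1056 + 173160 = 174216

174216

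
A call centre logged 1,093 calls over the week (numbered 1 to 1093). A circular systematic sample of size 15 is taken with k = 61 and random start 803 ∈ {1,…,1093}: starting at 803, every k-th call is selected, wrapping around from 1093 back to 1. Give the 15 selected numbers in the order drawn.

Selection 1: 803
Selection 2: 803 + 61 = 864
Selection 3: 864 + 61 = 925
Selection 4: 925 + 61 = 986
Selection 5: 986 + 61 = 1047
Selection 6: 1047 + 61 = 1108 → 1108 − 1093 = 15
Selection 7: 15 + 61 = 76
Selection 8: 76 + 61 = 137
Selection 9: 137 + 61 = 198
Selection 10: 198 + 61 = 259
Selection 11: 259 + 61 = 320
Selection 12: 320 + 61 = 381
Selection 13: 381 + 61 = 442
Selection 14: 442 + 61 = 503
Selection 15: 503 + 61 = 564

803, 864, 925, 986, 1047, 15, 76, 137, 198, 259, 320, 381, 442, 503, 564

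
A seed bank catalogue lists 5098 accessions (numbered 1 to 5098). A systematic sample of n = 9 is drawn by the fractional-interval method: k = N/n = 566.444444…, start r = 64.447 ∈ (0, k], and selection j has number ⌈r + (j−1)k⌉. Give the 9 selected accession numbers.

j=1: r + 0k = 64.447 → ⌈·⌉ = 65
j=2: r + 1k = 630.891444… → ⌈·⌉ = 631
j=3: r + 2k = 1197.335888… → ⌈·⌉ = 1198
j=4: r + 3k = 1763.780333… → ⌈·⌉ = 1764
j=5: r + 4k = 2330.224777… → ⌈·⌉ = 2331
j=6: r + 5k = 2896.669222… → ⌈·⌉ = 2897
j=7: r + 6k = 3463.113666… → ⌈·⌉ = 3464
j=8: r + 7k = 4029.558111… → ⌈·⌉ = 4030
j=9: r + 8k = 4596.002555… → ⌈·⌉ = 4597

65, 631, 1198, 1764, 2331, 2897, 3464, 4030, 4597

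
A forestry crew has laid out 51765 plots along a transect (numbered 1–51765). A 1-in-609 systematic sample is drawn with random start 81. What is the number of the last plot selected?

k = 609
85th selection = r + (85−1)·k = 81 + 84×609 = 81 + 51156 = 51237

51237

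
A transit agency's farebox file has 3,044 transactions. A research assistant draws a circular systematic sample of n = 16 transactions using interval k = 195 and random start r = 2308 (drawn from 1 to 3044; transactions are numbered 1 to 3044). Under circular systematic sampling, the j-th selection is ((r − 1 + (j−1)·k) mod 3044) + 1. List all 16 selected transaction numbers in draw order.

Selection 1: 2308
Selection 2: 2308 + 195 = 2503
Selection 3: 2503 + 195 = 2698
Selection 4: 2698 + 195 = 2893
Selection 5: 2893 + 195 = 3088 → 3088 − 3044 = 44
Selection 6: 44 + 195 = 239
Selection 7: 239 + 195 = 434
Selection 8: 434 + 195 = 629
Selection 9: 629 + 195 = 824
Selection 10: 824 + 195 = 1019
Selection 11: 1019 + 195 = 1214
Selection 12: 1214 + 195 = 1409
Selection 13: 1409 + 195 = 1604
Selection 14: 1604 + 195 = 1799
Selection 15: 1799 + 195 = 1994
Selection 16: 1994 + 195 = 2189

2308, 2503, 2698, 2893, 44, 239, 434, 629, 824, 1019, 1214, 1409, 1604, 1799, 1994, 2189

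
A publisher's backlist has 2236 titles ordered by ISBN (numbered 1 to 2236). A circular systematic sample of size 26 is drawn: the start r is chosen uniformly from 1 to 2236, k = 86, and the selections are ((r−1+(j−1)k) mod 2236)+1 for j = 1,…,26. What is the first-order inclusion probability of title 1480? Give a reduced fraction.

1/86

For each position j, as r ranges over 1…2236 the j-th selection hits every title exactly once, so title 1480 is selected for exactly 26 of the 2236 starts.
Inclusion probability = 26/2236 = 1/86.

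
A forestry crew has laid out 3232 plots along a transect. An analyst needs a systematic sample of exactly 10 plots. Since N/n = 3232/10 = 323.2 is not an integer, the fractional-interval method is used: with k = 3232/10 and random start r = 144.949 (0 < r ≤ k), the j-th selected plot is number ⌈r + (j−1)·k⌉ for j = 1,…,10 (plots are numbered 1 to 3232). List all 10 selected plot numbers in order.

145, 469, 792, 1115, 1438, 1761, 2085, 2408, 2731, 3054

j=1: r + 0k = 144.949 → ⌈·⌉ = 145
j=2: r + 1k = 468.149 → ⌈·⌉ = 469
j=3: r + 2k = 791.349 → ⌈·⌉ = 792
j=4: r + 3k = 1114.549 → ⌈·⌉ = 1115
j=5: r + 4k = 1437.749 → ⌈·⌉ = 1438
j=6: r + 5k = 1760.949 → ⌈·⌉ = 1761
j=7: r + 6k = 2084.149 → ⌈·⌉ = 2085
j=8: r + 7k = 2407.349 → ⌈·⌉ = 2408
j=9: r + 8k = 2730.549 → ⌈·⌉ = 2731
j=10: r + 9k = 3053.749 → ⌈·⌉ = 3054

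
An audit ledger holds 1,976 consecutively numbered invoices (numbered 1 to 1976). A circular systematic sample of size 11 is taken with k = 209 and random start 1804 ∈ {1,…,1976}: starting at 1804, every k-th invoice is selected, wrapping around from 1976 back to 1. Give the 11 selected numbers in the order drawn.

1804, 37, 246, 455, 664, 873, 1082, 1291, 1500, 1709, 1918

Selection 1: 1804
Selection 2: 1804 + 209 = 2013 → 2013 − 1976 = 37
Selection 3: 37 + 209 = 246
Selection 4: 246 + 209 = 455
Selection 5: 455 + 209 = 664
Selection 6: 664 + 209 = 873
Selection 7: 873 + 209 = 1082
Selection 8: 1082 + 209 = 1291
Selection 9: 1291 + 209 = 1500
Selection 10: 1500 + 209 = 1709
Selection 11: 1709 + 209 = 1918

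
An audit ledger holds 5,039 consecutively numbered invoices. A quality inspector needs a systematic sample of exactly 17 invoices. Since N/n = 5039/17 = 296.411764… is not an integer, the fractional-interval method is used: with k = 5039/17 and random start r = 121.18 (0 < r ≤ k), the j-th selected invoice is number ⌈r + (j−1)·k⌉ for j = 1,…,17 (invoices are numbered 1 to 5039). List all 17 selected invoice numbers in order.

122, 418, 715, 1011, 1307, 1604, 1900, 2197, 2493, 2789, 3086, 3382, 3679, 3975, 4271, 4568, 4864

j=1: r + 0k = 121.18 → ⌈·⌉ = 122
j=2: r + 1k = 417.591764… → ⌈·⌉ = 418
j=3: r + 2k = 714.003529… → ⌈·⌉ = 715
j=4: r + 3k = 1010.415294… → ⌈·⌉ = 1011
j=5: r + 4k = 1306.827058… → ⌈·⌉ = 1307
j=6: r + 5k = 1603.238823… → ⌈·⌉ = 1604
j=7: r + 6k = 1899.650588… → ⌈·⌉ = 1900
j=8: r + 7k = 2196.062352… → ⌈·⌉ = 2197
j=9: r + 8k = 2492.474117… → ⌈·⌉ = 2493
j=10: r + 9k = 2788.885882… → ⌈·⌉ = 2789
j=11: r + 10k = 3085.297647… → ⌈·⌉ = 3086
j=12: r + 11k = 3381.709411… → ⌈·⌉ = 3382
j=13: r + 12k = 3678.121176… → ⌈·⌉ = 3679
j=14: r + 13k = 3974.532941… → ⌈·⌉ = 3975
j=15: r + 14k = 4270.944705… → ⌈·⌉ = 4271
j=16: r + 15k = 4567.356470… → ⌈·⌉ = 4568
j=17: r + 16k = 4863.768235… → ⌈·⌉ = 4864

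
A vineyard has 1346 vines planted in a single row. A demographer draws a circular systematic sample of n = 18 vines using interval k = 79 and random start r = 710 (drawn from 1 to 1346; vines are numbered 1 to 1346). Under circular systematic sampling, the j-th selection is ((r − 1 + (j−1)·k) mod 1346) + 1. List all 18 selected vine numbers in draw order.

710, 789, 868, 947, 1026, 1105, 1184, 1263, 1342, 75, 154, 233, 312, 391, 470, 549, 628, 707

Selection 1: 710
Selection 2: 710 + 79 = 789
Selection 3: 789 + 79 = 868
Selection 4: 868 + 79 = 947
Selection 5: 947 + 79 = 1026
Selection 6: 1026 + 79 = 1105
Selection 7: 1105 + 79 = 1184
Selection 8: 1184 + 79 = 1263
Selection 9: 1263 + 79 = 1342
Selection 10: 1342 + 79 = 1421 → 1421 − 1346 = 75
Selection 11: 75 + 79 = 154
Selection 12: 154 + 79 = 233
Selection 13: 233 + 79 = 312
Selection 14: 312 + 79 = 391
Selection 15: 391 + 79 = 470
Selection 16: 470 + 79 = 549
Selection 17: 549 + 79 = 628
Selection 18: 628 + 79 = 707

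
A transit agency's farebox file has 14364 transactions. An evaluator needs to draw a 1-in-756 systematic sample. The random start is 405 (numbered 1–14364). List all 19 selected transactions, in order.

transaction 1: 405
transaction 2: 405 + 756 = 1161
transaction 3: 1161 + 756 = 1917
transaction 4: 1917 + 756 = 2673
transaction 5: 2673 + 756 = 3429
transaction 6: 3429 + 756 = 4185
transaction 7: 4185 + 756 = 4941
transaction 8: 4941 + 756 = 5697
transaction 9: 5697 + 756 = 6453
transaction 10: 6453 + 756 = 7209
transaction 11: 7209 + 756 = 7965
transaction 12: 7965 + 756 = 8721
transaction 13: 8721 + 756 = 9477
transaction 14: 9477 + 756 = 10233
transaction 15: 10233 + 756 = 10989
transaction 16: 10989 + 756 = 11745
transaction 17: 11745 + 756 = 12501
transaction 18: 12501 + 756 = 13257
transaction 19: 13257 + 756 = 14013

405, 1161, 1917, 2673, 3429, 4185, 4941, 5697, 6453, 7209, 7965, 8721, 9477, 10233, 10989, 11745, 12501, 13257, 14013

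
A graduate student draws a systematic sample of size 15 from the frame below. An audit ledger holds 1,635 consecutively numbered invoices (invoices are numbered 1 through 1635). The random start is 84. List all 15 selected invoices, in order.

84, 193, 302, 411, 520, 629, 738, 847, 956, 1065, 1174, 1283, 1392, 1501, 1610

k = N/n = 1635/15 = 109
invoice 1: 84
invoice 2: 84 + 109 = 193
invoice 3: 193 + 109 = 302
invoice 4: 302 + 109 = 411
invoice 5: 411 + 109 = 520
invoice 6: 520 + 109 = 629
invoice 7: 629 + 109 = 738
invoice 8: 738 + 109 = 847
invoice 9: 847 + 109 = 956
invoice 10: 956 + 109 = 1065
invoice 11: 1065 + 109 = 1174
invoice 12: 1174 + 109 = 1283
invoice 13: 1283 + 109 = 1392
invoice 14: 1392 + 109 = 1501
invoice 15: 1501 + 109 = 1610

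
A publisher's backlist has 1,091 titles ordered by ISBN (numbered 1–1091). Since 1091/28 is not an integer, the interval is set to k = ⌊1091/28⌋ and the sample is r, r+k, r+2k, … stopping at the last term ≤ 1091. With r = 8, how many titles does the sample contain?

k = ⌊1091/28⌋ = 38
Achieved size = ⌊(1091 − 8)/38⌋ + 1 = ⌊1083/38⌋ + 1 = 28 + 1 = 29
(last selection: 8 + 28×38 = 1072 ≤ 1091; next would be 1110 > 1091)

29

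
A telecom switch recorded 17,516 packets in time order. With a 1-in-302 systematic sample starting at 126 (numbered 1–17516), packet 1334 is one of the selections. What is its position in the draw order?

5

k = 302
position = (1334 − 126)/302 + 1 = 1208/302 + 1 = 4 + 1 = 5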